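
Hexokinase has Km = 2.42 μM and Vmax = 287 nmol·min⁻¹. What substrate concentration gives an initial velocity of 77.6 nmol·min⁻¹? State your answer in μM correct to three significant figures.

0.897 μM

The required fractional saturation is v/Vmax = 77.6/287 = 0.2704.
Then [S]/(Km+[S]) = 0.2704 ⇒ [S] = 2.42 × 0.2704/(1 − 0.2704) = 0.897 μM.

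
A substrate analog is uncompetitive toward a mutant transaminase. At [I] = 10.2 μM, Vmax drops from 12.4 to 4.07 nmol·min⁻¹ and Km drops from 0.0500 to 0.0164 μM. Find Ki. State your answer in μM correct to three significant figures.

4.98 μM

Uncompetitive: Vmax,app = Vmax/α (and Km,app = Km/α) with α = 1 + [I]/Ki.
α = Vmax/Vmax,app = 12.4/4.07 = 3.047.
Since α = 1 + [I]/Ki, [I]/Ki = 3.047 − 1 = 2.047 and Ki = 10.2/2.047 = 4.98 μM.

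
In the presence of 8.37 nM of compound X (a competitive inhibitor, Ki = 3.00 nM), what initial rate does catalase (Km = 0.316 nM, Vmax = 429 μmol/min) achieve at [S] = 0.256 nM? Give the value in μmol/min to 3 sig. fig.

With α = 1 + [I]/Ki = 1 + 8.37/3.00 = 3.790, the competitive rate law is v = Vmax[S] / (αKm + [S]).
v = 429×0.256 / (3.790×0.316 + 0.256) = 109.8/1.454 = 75.6 μmol/min.

75.6 μmol/min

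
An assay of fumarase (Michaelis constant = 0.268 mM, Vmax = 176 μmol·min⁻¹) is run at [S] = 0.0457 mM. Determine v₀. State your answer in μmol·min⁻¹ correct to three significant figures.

v = Vmax·[S]/(Km + [S]) = 176 × 0.0457 / (0.268 + 0.0457)
  = 8.043 / 0.3137 = 25.6 μmol·min⁻¹.

25.6 μmol·min⁻¹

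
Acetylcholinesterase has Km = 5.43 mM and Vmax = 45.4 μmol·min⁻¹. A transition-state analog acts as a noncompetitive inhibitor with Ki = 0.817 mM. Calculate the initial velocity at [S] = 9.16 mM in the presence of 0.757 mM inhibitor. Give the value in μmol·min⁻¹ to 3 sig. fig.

α = 1 + [I]/Ki = 1 + 0.757/0.817 = 1.927.
For a noncompetitive inhibitor, Vmax is reduced to Vmax/α while Km is unchanged: Km,app = 5.43 mM, Vmax,app = 23.6 μmol·min⁻¹.
v = Vmax,app·[S]/(Km,app + [S]) = 23.6 × 9.16/(5.43 + 9.16) = 14.8 μmol·min⁻¹.

14.8 μmol·min⁻¹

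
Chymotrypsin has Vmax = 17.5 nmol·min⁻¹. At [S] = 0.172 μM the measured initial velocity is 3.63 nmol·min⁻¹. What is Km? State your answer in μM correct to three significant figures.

0.657 μM

v/Vmax = 3.63/17.5 = 0.2074 = [S]/(Km+[S]).
So Km + [S] = [S]/0.2074 = 0.8292 μM, giving Km = 0.8292 − 0.172 = 0.657 μM.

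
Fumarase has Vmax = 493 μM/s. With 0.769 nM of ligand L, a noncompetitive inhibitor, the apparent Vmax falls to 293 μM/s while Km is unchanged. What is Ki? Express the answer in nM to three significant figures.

1.13 nM

Noncompetitive: Vmax,app = Vmax/α with α = 1 + [I]/Ki.
α = Vmax/Vmax,app = 493/293 = 1.683.
Ki = [I]/(α − 1) = 0.769/0.6826 = 1.13 nM.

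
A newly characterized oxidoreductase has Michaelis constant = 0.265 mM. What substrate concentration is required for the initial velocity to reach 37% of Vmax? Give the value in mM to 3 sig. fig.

0.156 mM

v/Vmax = [S]/(Km+[S]) = 0.37, so [S] = Km·0.37/(1 − 0.37) = 0.265 × 0.5873.
[S] = 0.156 mM.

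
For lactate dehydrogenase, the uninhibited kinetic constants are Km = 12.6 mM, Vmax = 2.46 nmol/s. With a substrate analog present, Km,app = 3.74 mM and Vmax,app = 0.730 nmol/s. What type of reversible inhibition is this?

Both Km and Vmax decrease by the same factor (~3.37-fold) — characteristic of uncompetitive inhibition.

uncompetitive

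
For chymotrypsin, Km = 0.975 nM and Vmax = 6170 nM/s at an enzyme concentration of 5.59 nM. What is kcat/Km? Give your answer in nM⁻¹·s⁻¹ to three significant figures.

1130 nM⁻¹·s⁻¹

kcat = Vmax/[E]total = 6170/5.59 = 1100 s⁻¹.
kcat/Km = 1100/0.975 = 1130 nM⁻¹·s⁻¹.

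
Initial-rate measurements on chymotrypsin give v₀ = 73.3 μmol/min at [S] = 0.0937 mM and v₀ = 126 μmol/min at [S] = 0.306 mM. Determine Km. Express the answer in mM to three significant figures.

From v = Vmax[S]/(Km+[S]), each point gives Vmax = v(Km+[S])/[S].
Equating: 73.3(Km+0.0937)/0.0937 = 126(Km+0.306)/0.306.
782.3·Km + 73.3 = 411.8·Km + 126, so (782.3 − 411.8)·Km = 126 − 73.3.
Km = 52.70/370.5 = 0.142 mM; then Vmax = 73.3(0.142+0.0937)/0.0937 = 185 μmol/min.

0.142 mM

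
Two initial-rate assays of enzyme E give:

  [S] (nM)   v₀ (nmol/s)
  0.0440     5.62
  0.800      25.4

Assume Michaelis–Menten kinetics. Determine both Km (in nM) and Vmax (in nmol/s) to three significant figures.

Km = 0.206 nM; Vmax = 31.9 nmol/s

In reciprocal form, 1/v = (Km/Vmax)·(1/[S]) + 1/Vmax. The two points give (1/[S], 1/v) = (22.73, 0.1779) and (1.250, 0.03937).
Slope = (0.1779 − 0.03937)/(22.73 − 1.250) = 0.006452; intercept = 0.1779 − 0.006452×22.73 = 0.03131.
Vmax = 1/intercept = 31.9 nmol/s; Km = slope × Vmax = 0.006452 × 31.9 = 0.206 nM.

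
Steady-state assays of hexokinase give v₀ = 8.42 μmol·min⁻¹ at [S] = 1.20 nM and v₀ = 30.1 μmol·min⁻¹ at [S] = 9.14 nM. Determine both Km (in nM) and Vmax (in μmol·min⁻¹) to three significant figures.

From v = Vmax[S]/(Km+[S]), each point gives Vmax = v(Km+[S])/[S].
Equating: 8.42(Km+1.20)/1.20 = 30.1(Km+9.14)/9.14.
7.017·Km + 8.42 = 3.293·Km + 30.1, so (7.017 − 3.293)·Km = 30.1 − 8.42.
Km = 21.68/3.723 = 5.82 nM; then Vmax = 8.42(5.82+1.20)/1.20 = 49.3 μmol·min⁻¹.

Km = 5.82 nM; Vmax = 49.3 μmol·min⁻¹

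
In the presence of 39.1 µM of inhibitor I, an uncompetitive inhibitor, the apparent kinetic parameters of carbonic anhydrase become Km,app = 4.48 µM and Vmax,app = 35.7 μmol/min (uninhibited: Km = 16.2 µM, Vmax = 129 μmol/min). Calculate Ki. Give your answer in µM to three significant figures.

Uncompetitive: Vmax,app = Vmax/α (and Km,app = Km/α) with α = 1 + [I]/Ki.
α = Vmax/Vmax,app = 129/35.7 = 3.613.
Since α = 1 + [I]/Ki, [I]/Ki = 3.613 − 1 = 2.613 and Ki = 39.1/2.613 = 15.0 µM.

15.0 µM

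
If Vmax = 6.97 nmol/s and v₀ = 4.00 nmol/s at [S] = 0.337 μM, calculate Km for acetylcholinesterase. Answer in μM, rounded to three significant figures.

0.250 μM

v/Vmax = 4.00/6.97 = 0.5739 = [S]/(Km+[S]).
So Km + [S] = [S]/0.5739 = 0.5872 μM, giving Km = 0.5872 − 0.337 = 0.250 μM.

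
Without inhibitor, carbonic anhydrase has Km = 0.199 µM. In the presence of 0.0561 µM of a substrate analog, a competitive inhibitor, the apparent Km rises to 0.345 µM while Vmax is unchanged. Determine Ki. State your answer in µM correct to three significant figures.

Competitive: Km,app = α·Km with α = 1 + [I]/Ki.
α = Km,app/Km = 0.345/0.199 = 1.734.
Since α = 1 + [I]/Ki, [I]/Ki = 1.734 − 1 = 0.7337 and Ki = 0.0561/0.7337 = 0.0765 µM.

0.0765 µM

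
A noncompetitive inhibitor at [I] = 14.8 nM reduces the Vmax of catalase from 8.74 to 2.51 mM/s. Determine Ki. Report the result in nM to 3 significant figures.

Noncompetitive: Vmax,app = Vmax/α with α = 1 + [I]/Ki.
α = Vmax/Vmax,app = 8.74/2.51 = 3.482.
Ki = [I]/(α − 1) = 14.8/2.482 = 5.96 nM.

5.96 nM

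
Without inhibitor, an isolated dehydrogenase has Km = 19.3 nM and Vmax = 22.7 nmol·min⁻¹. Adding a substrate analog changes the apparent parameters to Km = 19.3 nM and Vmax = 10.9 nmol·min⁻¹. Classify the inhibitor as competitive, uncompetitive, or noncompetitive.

noncompetitive

Vmax decreases (22.7 → 10.9 nmol·min⁻¹) while Km is unchanged — pure noncompetitive inhibition.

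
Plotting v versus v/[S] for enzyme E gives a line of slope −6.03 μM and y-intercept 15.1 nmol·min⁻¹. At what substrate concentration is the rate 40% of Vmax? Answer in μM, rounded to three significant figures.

4.02 μM

The Eadie–Hofstee slope gives Km = 6.03 μM (slope = −Km).
v/Vmax = [S]/(Km+[S]) = 0.4 ⇒ [S] = Km·0.4/(1−0.4) = 6.03 × 0.6667 = 4.02 μM.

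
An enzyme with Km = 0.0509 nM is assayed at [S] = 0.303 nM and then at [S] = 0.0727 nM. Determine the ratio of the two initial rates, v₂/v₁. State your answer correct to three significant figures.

The fractional saturations are [S]/(Km+[S]) = 0.303/0.3539 = 0.8562 and 0.0727/0.1236 = 0.5882.
v₂/v₁ is just their ratio: 0.5882/0.8562 = 0.687.

0.687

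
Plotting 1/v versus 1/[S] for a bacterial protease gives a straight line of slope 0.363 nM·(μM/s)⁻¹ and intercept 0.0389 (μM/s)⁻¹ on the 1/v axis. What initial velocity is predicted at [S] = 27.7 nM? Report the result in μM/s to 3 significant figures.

19.2 μM/s

The y-intercept is 1/Vmax, so Vmax = 1/0.0389 = 25.7 μM/s.
The slope is Km/Vmax, so Km = 0.363 × 25.7 = 9.33 nM.
Then v = 25.7 × 27.7/(9.33 + 27.7) = 19.2 μM/s.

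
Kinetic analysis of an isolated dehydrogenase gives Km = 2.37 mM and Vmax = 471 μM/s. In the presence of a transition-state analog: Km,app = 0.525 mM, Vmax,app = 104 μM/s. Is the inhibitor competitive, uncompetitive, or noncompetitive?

Both Km and Vmax decrease by the same factor (~4.51-fold) — characteristic of uncompetitive inhibition.

uncompetitive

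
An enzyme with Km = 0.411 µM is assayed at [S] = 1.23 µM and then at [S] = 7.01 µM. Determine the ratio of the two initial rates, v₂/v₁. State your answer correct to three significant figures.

1.26

The fractional saturations are [S]/(Km+[S]) = 1.23/1.641 = 0.7495 and 7.01/7.421 = 0.9446.
v₂/v₁ is just their ratio: 0.9446/0.7495 = 1.26.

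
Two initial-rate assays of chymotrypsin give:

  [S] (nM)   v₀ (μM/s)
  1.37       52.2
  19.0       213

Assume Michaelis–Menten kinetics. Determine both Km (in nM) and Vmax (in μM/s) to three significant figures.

Km = 5.98 nM; Vmax = 280 μM/s

From v = Vmax[S]/(Km+[S]), each point gives Vmax = v(Km+[S])/[S].
Equating: 52.2(Km+1.37)/1.37 = 213(Km+19.0)/19.0.
38.10·Km + 52.2 = 11.21·Km + 213, so (38.10 − 11.21)·Km = 213 − 52.2.
Km = 160.8/26.89 = 5.98 nM; then Vmax = 52.2(5.98+1.37)/1.37 = 280 μM/s.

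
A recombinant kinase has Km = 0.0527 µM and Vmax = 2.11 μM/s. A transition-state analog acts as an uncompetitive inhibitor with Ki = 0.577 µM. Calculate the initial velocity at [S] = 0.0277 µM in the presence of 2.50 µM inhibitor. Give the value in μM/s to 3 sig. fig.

With α = 1 + [I]/Ki = 1 + 2.50/0.577 = 5.333, the uncompetitive rate law is v = (Vmax/α)·[S] / (Km/α + [S]).
v = (2.11/5.333)×0.0277 / (0.0527/5.333 + 0.0277) = 0.01096/0.03758 = 0.292 μM/s.

0.292 μM/s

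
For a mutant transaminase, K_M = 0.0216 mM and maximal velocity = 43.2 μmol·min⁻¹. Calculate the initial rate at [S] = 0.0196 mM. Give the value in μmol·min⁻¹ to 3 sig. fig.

[S]/(Km+[S]) = 0.0196/0.04120 = 0.4757, the fractional saturation.
v = 0.4757 × Vmax = 0.4757 × 43.2 = 20.6 μmol·min⁻¹.

20.6 μmol·min⁻¹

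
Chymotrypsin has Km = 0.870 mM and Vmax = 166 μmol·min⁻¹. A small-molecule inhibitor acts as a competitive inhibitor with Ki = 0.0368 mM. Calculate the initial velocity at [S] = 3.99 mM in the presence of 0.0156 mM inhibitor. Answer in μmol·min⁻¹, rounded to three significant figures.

127 μmol·min⁻¹

With α = 1 + [I]/Ki = 1 + 0.0156/0.0368 = 1.424, the competitive rate law is v = Vmax[S] / (αKm + [S]).
v = 166×3.99 / (1.424×0.870 + 3.99) = 662.3/5.229 = 127 μmol·min⁻¹.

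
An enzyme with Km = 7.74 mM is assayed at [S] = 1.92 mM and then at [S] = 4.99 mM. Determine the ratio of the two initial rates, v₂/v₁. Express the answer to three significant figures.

1.97

Since Vmax cancels, v₂/v₁ = [S]₂(Km+[S]₁) / [S]₁(Km+[S]₂).
= 4.99×(7.74+1.92) / (1.92×(7.74+4.99)) = 48.20/24.44 = 1.97.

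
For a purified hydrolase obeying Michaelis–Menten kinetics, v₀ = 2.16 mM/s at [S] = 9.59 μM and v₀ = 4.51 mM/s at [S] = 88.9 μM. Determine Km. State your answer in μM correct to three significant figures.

In reciprocal form, 1/v = (Km/Vmax)·(1/[S]) + 1/Vmax. The two points give (1/[S], 1/v) = (0.1043, 0.4630) and (0.01125, 0.2217).
Slope = (0.4630 − 0.2217)/(0.1043 − 0.01125) = 2.593; intercept = 0.4630 − 2.593×0.1043 = 0.1926.
Vmax = 1/intercept = 5.19 mM/s; Km = slope × Vmax = 2.593 × 5.19 = 13.5 μM.

13.5 μM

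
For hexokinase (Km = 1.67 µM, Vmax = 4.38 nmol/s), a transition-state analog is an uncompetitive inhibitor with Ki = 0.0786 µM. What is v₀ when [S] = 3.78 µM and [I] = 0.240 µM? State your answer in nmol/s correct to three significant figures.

0.974 nmol/s

With α = 1 + [I]/Ki = 1 + 0.240/0.0786 = 4.053, the uncompetitive rate law is v = (Vmax/α)·[S] / (Km/α + [S]).
v = (4.38/4.053)×3.78 / (1.67/4.053 + 3.78) = 4.085/4.192 = 0.974 nmol/s.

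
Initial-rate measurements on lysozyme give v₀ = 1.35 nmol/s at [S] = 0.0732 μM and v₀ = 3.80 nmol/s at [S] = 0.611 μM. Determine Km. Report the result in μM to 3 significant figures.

In reciprocal form, 1/v = (Km/Vmax)·(1/[S]) + 1/Vmax. The two points give (1/[S], 1/v) = (13.66, 0.7407) and (1.637, 0.2632).
Slope = (0.7407 − 0.2632)/(13.66 − 1.637) = 0.03972; intercept = 0.7407 − 0.03972×13.66 = 0.1982.
Vmax = 1/intercept = 5.05 nmol/s; Km = slope × Vmax = 0.03972 × 5.05 = 0.200 μM.

0.200 μM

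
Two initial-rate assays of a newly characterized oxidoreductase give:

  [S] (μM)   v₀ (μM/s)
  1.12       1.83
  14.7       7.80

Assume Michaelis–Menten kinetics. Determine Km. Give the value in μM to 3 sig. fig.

In reciprocal form, 1/v = (Km/Vmax)·(1/[S]) + 1/Vmax. The two points give (1/[S], 1/v) = (0.8929, 0.5464) and (0.06803, 0.1282).
Slope = (0.5464 − 0.1282)/(0.8929 − 0.06803) = 0.5071; intercept = 0.5464 − 0.5071×0.8929 = 0.09371.
Vmax = 1/intercept = 10.7 μM/s; Km = slope × Vmax = 0.5071 × 10.7 = 5.41 μM.

5.41 μM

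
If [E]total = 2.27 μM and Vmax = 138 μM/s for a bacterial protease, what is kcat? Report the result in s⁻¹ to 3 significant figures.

kcat = Vmax/[E]total = 138 μM/s / 2.27 μM = 60.8 s⁻¹.

60.8 s⁻¹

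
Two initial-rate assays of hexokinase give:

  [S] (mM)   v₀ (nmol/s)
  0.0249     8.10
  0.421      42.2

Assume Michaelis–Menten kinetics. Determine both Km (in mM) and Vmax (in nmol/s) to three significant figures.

In reciprocal form, 1/v = (Km/Vmax)·(1/[S]) + 1/Vmax. The two points give (1/[S], 1/v) = (40.16, 0.1235) and (2.375, 0.02370).
Slope = (0.1235 − 0.02370)/(40.16 − 2.375) = 0.002640; intercept = 0.1235 − 0.002640×40.16 = 0.01743.
Vmax = 1/intercept = 57.4 nmol/s; Km = slope × Vmax = 0.002640 × 57.4 = 0.152 mM.

Km = 0.152 mM; Vmax = 57.4 nmol/s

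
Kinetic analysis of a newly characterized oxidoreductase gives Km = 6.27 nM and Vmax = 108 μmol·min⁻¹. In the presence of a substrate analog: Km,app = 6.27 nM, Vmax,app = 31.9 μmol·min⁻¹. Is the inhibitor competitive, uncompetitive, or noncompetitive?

Vmax decreases (108 → 31.9 μmol·min⁻¹) while Km is unchanged — pure noncompetitive inhibition.

noncompetitive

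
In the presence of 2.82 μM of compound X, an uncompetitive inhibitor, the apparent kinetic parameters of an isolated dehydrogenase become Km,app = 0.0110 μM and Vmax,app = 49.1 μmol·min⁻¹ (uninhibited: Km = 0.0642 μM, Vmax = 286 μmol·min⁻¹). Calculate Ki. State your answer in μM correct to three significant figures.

0.584 μM

Uncompetitive: Vmax,app = Vmax/α (and Km,app = Km/α) with α = 1 + [I]/Ki.
α = Vmax/Vmax,app = 286/49.1 = 5.825.
Ki = [I]/(α − 1) = 2.82/4.825 = 0.584 μM.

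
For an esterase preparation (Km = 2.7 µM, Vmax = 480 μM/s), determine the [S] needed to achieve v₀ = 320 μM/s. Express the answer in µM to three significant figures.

5.40 µM

Rearranging v = Vmax[S]/(Km+[S]) gives [S] = Km·v/(Vmax − v).
[S] = 2.7 × 320 / (480 − 320) = 864.0/160.0 = 5.40 µM.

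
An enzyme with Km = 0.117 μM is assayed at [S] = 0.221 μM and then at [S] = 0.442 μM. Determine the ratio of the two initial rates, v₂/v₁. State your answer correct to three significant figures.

Since Vmax cancels, v₂/v₁ = [S]₂(Km+[S]₁) / [S]₁(Km+[S]₂).
= 0.442×(0.117+0.221) / (0.221×(0.117+0.442)) = 0.1494/0.1235 = 1.21.

1.21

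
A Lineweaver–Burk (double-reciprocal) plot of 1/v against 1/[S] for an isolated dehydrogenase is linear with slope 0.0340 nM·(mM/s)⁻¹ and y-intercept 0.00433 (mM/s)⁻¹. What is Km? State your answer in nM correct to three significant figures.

y-intercept = 1/Vmax ⇒ Vmax = 231 mM/s; slope = Km/Vmax ⇒ Km = slope × Vmax.
Km = 0.0340 × 231 = 7.85 nM.

7.85 nM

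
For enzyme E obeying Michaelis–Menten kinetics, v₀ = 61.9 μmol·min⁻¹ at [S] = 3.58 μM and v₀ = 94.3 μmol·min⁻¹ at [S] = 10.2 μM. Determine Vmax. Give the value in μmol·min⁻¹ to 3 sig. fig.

132 μmol·min⁻¹

In reciprocal form, 1/v = (Km/Vmax)·(1/[S]) + 1/Vmax. The two points give (1/[S], 1/v) = (0.2793, 0.01616) and (0.09804, 0.01060).
Slope = (0.01616 − 0.01060)/(0.2793 − 0.09804) = 0.03062; intercept = 0.01616 − 0.03062×0.2793 = 0.007603.
Vmax = 1/intercept = 132 μmol·min⁻¹; Km = slope × Vmax = 0.03062 × 132 = 4.03 μM.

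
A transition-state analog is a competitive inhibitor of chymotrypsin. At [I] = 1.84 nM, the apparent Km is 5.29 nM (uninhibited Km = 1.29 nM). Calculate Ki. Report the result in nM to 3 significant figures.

Competitive: Km,app = α·Km with α = 1 + [I]/Ki.
α = Km,app/Km = 5.29/1.29 = 4.101.
Ki = [I]/(α − 1) = 1.84/3.101 = 0.593 nM.

0.593 nM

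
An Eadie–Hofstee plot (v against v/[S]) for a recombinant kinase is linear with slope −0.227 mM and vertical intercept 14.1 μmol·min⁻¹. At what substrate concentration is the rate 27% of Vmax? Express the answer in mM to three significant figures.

0.0840 mM

The Eadie–Hofstee slope gives Km = 0.227 mM (slope = −Km).
v/Vmax = [S]/(Km+[S]) = 0.27 ⇒ [S] = Km·0.27/(1−0.27) = 0.227 × 0.3699 = 0.0840 mM.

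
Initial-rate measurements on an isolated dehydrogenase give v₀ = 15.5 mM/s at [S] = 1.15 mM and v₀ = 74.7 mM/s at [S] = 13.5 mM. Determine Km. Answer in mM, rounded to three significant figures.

7.45 mM

From v = Vmax[S]/(Km+[S]), each point gives Vmax = v(Km+[S])/[S].
Equating: 15.5(Km+1.15)/1.15 = 74.7(Km+13.5)/13.5.
13.48·Km + 15.5 = 5.533·Km + 74.7, so (13.48 − 5.533)·Km = 74.7 − 15.5.
Km = 59.20/7.945 = 7.45 mM; then Vmax = 15.5(7.45+1.15)/1.15 = 116 mM/s.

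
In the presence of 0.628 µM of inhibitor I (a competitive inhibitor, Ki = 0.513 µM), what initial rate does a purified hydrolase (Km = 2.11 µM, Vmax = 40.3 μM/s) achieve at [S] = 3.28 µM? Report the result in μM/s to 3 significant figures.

16.6 μM/s

With α = 1 + [I]/Ki = 1 + 0.628/0.513 = 2.224, the competitive rate law is v = Vmax[S] / (αKm + [S]).
v = 40.3×3.28 / (2.224×2.11 + 3.28) = 132.2/7.973 = 16.6 μM/s.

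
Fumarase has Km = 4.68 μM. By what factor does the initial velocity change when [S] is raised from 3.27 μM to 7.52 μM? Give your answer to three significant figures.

The fractional saturations are [S]/(Km+[S]) = 3.27/7.950 = 0.4113 and 7.52/12.20 = 0.6164.
v₂/v₁ is just their ratio: 0.6164/0.4113 = 1.50.

1.50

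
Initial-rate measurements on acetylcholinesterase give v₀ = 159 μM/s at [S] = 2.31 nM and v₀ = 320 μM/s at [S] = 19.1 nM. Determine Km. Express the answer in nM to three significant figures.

In reciprocal form, 1/v = (Km/Vmax)·(1/[S]) + 1/Vmax. The two points give (1/[S], 1/v) = (0.4329, 0.006289) and (0.05236, 0.003125).
Slope = (0.006289 − 0.003125)/(0.4329 − 0.05236) = 0.008315; intercept = 0.006289 − 0.008315×0.4329 = 0.002690.
Vmax = 1/intercept = 372 μM/s; Km = slope × Vmax = 0.008315 × 372 = 3.09 nM.

3.09 nM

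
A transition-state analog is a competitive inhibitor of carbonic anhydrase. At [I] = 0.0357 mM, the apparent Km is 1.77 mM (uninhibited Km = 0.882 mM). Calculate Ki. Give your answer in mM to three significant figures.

0.0355 mM

Competitive: Km,app = α·Km with α = 1 + [I]/Ki.
α = Km,app/Km = 1.77/0.882 = 2.007.
Since α = 1 + [I]/Ki, [I]/Ki = 2.007 − 1 = 1.007 and Ki = 0.0357/1.007 = 0.0355 mM.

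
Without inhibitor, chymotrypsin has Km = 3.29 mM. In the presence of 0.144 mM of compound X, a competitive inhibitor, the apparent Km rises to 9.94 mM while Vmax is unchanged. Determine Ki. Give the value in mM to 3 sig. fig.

0.0712 mM

Competitive: Km,app = α·Km with α = 1 + [I]/Ki.
α = Km,app/Km = 9.94/3.29 = 3.021.
Since α = 1 + [I]/Ki, [I]/Ki = 3.021 − 1 = 2.021 and Ki = 0.144/2.021 = 0.0712 mM.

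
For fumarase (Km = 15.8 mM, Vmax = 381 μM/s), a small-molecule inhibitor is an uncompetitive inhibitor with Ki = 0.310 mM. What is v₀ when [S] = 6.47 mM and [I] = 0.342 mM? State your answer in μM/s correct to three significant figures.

83.8 μM/s

α = 1 + [I]/Ki = 1 + 0.342/0.310 = 2.103.
For an uncompetitive inhibitor, both parameters are divided by α, giving Vmax/α and Km/α: Km,app = 7.51 mM, Vmax,app = 181 μM/s.
v = Vmax,app·[S]/(Km,app + [S]) = 181 × 6.47/(7.51 + 6.47) = 83.8 μM/s.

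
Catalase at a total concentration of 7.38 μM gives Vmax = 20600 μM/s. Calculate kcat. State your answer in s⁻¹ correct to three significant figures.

kcat = Vmax/[E]total = 20600 μM/s / 7.38 μM = 2790 s⁻¹.

2790 s⁻¹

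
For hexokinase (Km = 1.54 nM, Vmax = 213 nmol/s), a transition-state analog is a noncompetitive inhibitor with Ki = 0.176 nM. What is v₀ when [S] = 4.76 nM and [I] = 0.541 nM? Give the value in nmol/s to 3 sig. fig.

39.5 nmol/s

With α = 1 + [I]/Ki = 1 + 0.541/0.176 = 4.074, the noncompetitive rate law is v = (Vmax/α)·[S] / (Km + [S]).
v = (213/4.074)×4.76 / (1.54 + 4.76) = 248.9/6.300 = 39.5 nmol/s.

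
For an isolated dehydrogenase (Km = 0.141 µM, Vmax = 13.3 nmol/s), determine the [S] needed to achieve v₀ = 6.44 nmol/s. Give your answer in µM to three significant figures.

Rearranging v = Vmax[S]/(Km+[S]) gives [S] = Km·v/(Vmax − v).
[S] = 0.141 × 6.44 / (13.3 − 6.44) = 0.9080/6.860 = 0.132 µM.

0.132 µM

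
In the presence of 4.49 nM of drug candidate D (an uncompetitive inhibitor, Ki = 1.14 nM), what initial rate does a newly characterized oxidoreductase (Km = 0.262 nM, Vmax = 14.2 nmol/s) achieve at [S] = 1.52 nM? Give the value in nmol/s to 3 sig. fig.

2.78 nmol/s

α = 1 + [I]/Ki = 1 + 4.49/1.14 = 4.939.
For an uncompetitive inhibitor, both parameters are divided by α, giving Vmax/α and Km/α: Km,app = 0.0531 nM, Vmax,app = 2.88 nmol/s.
v = Vmax,app·[S]/(Km,app + [S]) = 2.88 × 1.52/(0.0531 + 1.52) = 2.78 nmol/s.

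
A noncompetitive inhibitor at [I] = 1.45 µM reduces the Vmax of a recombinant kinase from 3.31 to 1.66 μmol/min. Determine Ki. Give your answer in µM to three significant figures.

1.46 µM

Noncompetitive: Vmax,app = Vmax/α with α = 1 + [I]/Ki.
α = Vmax/Vmax,app = 3.31/1.66 = 1.994.
Ki = [I]/(α − 1) = 1.45/0.9940 = 1.46 µM.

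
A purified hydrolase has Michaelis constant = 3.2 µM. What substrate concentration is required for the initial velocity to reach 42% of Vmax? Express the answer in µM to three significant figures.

v/Vmax = [S]/(Km+[S]) = 0.42, so [S] = Km·0.42/(1 − 0.42) = 3.2 × 0.7241.
[S] = 2.32 µM.

2.32 µM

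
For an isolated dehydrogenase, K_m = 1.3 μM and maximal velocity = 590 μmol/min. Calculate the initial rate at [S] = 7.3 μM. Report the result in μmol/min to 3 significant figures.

501 μmol/min

v = Vmax·[S]/(Km + [S]) = 590 × 7.3 / (1.3 + 7.3)
  = 4307 / 8.600 = 501 μmol/min.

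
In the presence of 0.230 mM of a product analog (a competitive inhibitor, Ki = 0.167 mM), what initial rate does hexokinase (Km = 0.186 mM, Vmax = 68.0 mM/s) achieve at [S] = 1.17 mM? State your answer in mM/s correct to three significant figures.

49.3 mM/s

With α = 1 + [I]/Ki = 1 + 0.230/0.167 = 2.377, the competitive rate law is v = Vmax[S] / (αKm + [S]).
v = 68.0×1.17 / (2.377×0.186 + 1.17) = 79.56/1.612 = 49.3 mM/s.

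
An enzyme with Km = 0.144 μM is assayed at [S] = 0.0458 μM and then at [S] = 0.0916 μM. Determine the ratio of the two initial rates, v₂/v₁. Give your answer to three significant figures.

1.61

The fractional saturations are [S]/(Km+[S]) = 0.0458/0.1898 = 0.2413 and 0.0916/0.2356 = 0.3888.
v₂/v₁ is just their ratio: 0.3888/0.2413 = 1.61.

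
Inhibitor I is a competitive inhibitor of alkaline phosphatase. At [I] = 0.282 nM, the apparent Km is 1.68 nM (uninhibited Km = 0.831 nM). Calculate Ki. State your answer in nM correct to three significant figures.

Competitive: Km,app = α·Km with α = 1 + [I]/Ki.
α = Km,app/Km = 1.68/0.831 = 2.022.
Since α = 1 + [I]/Ki, [I]/Ki = 2.022 − 1 = 1.022 and Ki = 0.282/1.022 = 0.276 nM.

0.276 nM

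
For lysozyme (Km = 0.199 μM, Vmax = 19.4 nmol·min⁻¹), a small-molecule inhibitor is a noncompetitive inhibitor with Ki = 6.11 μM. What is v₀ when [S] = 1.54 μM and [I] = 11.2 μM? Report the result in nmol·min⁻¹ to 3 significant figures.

6.06 nmol·min⁻¹

α = 1 + [I]/Ki = 1 + 11.2/6.11 = 2.833.
For a noncompetitive inhibitor, Vmax is reduced to Vmax/α while Km is unchanged: Km,app = 0.199 μM, Vmax,app = 6.85 nmol·min⁻¹.
v = Vmax,app·[S]/(Km,app + [S]) = 6.85 × 1.54/(0.199 + 1.54) = 6.06 nmol·min⁻¹.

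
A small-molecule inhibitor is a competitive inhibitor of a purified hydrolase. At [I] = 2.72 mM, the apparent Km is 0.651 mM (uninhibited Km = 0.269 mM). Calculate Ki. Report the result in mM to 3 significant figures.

Competitive: Km,app = α·Km with α = 1 + [I]/Ki.
α = Km,app/Km = 0.651/0.269 = 2.420.
Since α = 1 + [I]/Ki, [I]/Ki = 2.420 − 1 = 1.420 and Ki = 2.72/1.420 = 1.92 mM.

1.92 mM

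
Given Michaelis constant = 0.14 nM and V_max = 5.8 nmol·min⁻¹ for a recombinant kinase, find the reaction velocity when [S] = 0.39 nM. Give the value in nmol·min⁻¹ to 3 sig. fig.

4.27 nmol·min⁻¹

[S]/(Km+[S]) = 0.39/0.5300 = 0.7358, the fractional saturation.
v = 0.7358 × Vmax = 0.7358 × 5.8 = 4.27 nmol·min⁻¹.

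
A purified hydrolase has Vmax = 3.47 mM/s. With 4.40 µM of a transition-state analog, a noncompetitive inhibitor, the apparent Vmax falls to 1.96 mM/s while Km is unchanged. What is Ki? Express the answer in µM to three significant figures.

Noncompetitive: Vmax,app = Vmax/α with α = 1 + [I]/Ki.
α = Vmax/Vmax,app = 3.47/1.96 = 1.770.
Since α = 1 + [I]/Ki, [I]/Ki = 1.770 − 1 = 0.7704 and Ki = 4.40/0.7704 = 5.71 µM.

5.71 µM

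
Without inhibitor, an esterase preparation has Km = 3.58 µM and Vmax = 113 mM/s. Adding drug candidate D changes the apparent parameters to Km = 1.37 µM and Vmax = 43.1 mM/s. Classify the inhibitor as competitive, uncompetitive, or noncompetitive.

uncompetitive

Both Km and Vmax decrease by the same factor (~2.62-fold) — characteristic of uncompetitive inhibition.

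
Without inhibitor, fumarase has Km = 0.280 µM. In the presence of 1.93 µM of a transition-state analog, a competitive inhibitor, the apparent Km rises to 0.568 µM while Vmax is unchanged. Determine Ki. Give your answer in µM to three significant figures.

1.88 µM

Competitive: Km,app = α·Km with α = 1 + [I]/Ki.
α = Km,app/Km = 0.568/0.280 = 2.029.
Ki = [I]/(α − 1) = 1.93/1.029 = 1.88 µM.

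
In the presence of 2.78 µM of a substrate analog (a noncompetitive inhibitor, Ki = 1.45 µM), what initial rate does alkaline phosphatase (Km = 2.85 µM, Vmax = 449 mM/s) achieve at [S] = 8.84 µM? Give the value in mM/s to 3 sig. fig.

116 mM/s

With α = 1 + [I]/Ki = 1 + 2.78/1.45 = 2.917, the noncompetitive rate law is v = (Vmax/α)·[S] / (Km + [S]).
v = (449/2.917)×8.84 / (2.85 + 8.84) = 1361/11.69 = 116 mM/s.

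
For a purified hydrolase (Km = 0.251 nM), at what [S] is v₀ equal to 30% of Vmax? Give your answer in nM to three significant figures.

v/Vmax = [S]/(Km+[S]) = 0.3, so [S] = Km·0.3/(1 − 0.3) = 0.251 × 0.4286.
[S] = 0.108 nM.

0.108 nM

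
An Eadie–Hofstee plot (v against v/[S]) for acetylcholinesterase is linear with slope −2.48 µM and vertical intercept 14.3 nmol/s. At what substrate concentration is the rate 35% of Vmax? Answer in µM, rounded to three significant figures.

1.34 µM

The Eadie–Hofstee slope gives Km = 2.48 µM (slope = −Km).
v/Vmax = [S]/(Km+[S]) = 0.35 ⇒ [S] = Km·0.35/(1−0.35) = 2.48 × 0.5385 = 1.34 µM.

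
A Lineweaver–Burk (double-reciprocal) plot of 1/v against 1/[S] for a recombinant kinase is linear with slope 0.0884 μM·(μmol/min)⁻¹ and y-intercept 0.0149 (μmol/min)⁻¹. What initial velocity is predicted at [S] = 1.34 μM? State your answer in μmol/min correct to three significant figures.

The y-intercept is 1/Vmax, so Vmax = 1/0.0149 = 67.1 μmol/min.
The slope is Km/Vmax, so Km = 0.0884 × 67.1 = 5.93 μM.
Then v = 67.1 × 1.34/(5.93 + 1.34) = 12.4 μmol/min.

12.4 μmol/min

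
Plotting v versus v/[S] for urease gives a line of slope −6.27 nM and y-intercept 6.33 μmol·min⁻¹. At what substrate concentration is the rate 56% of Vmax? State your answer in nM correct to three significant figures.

7.98 nM

The Eadie–Hofstee slope gives Km = 6.27 nM (slope = −Km).
v/Vmax = [S]/(Km+[S]) = 0.56 ⇒ [S] = Km·0.56/(1−0.56) = 6.27 × 1.273 = 7.98 nM.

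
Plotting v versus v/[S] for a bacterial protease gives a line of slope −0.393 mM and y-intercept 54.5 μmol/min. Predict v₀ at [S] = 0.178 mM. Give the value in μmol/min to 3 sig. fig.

In the Eadie–Hofstee form v = Vmax − Km·(v/[S]), the slope is −Km and the intercept is Vmax, so Km = 0.393 mM and Vmax = 54.5 μmol/min.
v = 54.5 × 0.178/(0.393 + 0.178) = 17.0 μmol/min.

17.0 μmol/min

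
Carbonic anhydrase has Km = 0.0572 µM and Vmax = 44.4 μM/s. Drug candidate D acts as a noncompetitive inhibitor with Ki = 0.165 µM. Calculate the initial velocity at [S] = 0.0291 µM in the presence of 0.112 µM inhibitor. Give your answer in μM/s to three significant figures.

8.92 μM/s

α = 1 + [I]/Ki = 1 + 0.112/0.165 = 1.679.
For a noncompetitive inhibitor, Vmax is reduced to Vmax/α while Km is unchanged: Km,app = 0.0572 µM, Vmax,app = 26.4 μM/s.
v = Vmax,app·[S]/(Km,app + [S]) = 26.4 × 0.0291/(0.0572 + 0.0291) = 8.92 μM/s.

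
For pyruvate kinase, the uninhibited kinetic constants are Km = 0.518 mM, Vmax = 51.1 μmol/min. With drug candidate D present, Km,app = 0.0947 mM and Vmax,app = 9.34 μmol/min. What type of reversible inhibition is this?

Both Km and Vmax decrease by the same factor (~5.47-fold) — characteristic of uncompetitive inhibition.

uncompetitive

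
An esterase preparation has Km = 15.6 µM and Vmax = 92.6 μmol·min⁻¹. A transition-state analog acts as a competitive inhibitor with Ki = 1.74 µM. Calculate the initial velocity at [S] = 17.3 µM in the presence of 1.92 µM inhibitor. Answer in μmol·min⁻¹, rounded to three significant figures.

32.0 μmol·min⁻¹

With α = 1 + [I]/Ki = 1 + 1.92/1.74 = 2.103, the competitive rate law is v = Vmax[S] / (αKm + [S]).
v = 92.6×17.3 / (2.103×15.6 + 17.3) = 1602/50.11 = 32.0 μmol·min⁻¹.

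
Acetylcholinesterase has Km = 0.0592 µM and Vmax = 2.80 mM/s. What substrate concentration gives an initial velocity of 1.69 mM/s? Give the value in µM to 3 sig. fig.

0.0901 µM

The required fractional saturation is v/Vmax = 1.69/2.80 = 0.6036.
Then [S]/(Km+[S]) = 0.6036 ⇒ [S] = 0.0592 × 0.6036/(1 − 0.6036) = 0.0901 µM.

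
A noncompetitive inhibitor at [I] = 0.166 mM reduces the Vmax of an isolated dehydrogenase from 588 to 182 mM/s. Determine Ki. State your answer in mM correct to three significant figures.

0.0744 mM

Noncompetitive: Vmax,app = Vmax/α with α = 1 + [I]/Ki.
α = Vmax/Vmax,app = 588/182 = 3.231.
Since α = 1 + [I]/Ki, [I]/Ki = 3.231 − 1 = 2.231 and Ki = 0.166/2.231 = 0.0744 mM.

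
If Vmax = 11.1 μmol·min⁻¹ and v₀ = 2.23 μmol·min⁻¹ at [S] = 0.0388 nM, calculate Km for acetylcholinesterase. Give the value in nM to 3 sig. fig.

From v = Vmax[S]/(Km+[S]), Km = [S](Vmax − v)/v.
Km = 0.0388 × (11.1 − 2.23) / 2.23 = 0.3442/2.23 = 0.154 nM.

0.154 nM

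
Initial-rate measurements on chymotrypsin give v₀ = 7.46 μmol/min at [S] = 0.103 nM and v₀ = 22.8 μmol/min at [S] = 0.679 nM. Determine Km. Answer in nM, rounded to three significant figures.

From v = Vmax[S]/(Km+[S]), each point gives Vmax = v(Km+[S])/[S].
Equating: 7.46(Km+0.103)/0.103 = 22.8(Km+0.679)/0.679.
72.43·Km + 7.46 = 33.58·Km + 22.8, so (72.43 − 33.58)·Km = 22.8 − 7.46.
Km = 15.34/38.85 = 0.395 nM; then Vmax = 7.46(0.395+0.103)/0.103 = 36.1 μmol/min.

0.395 nM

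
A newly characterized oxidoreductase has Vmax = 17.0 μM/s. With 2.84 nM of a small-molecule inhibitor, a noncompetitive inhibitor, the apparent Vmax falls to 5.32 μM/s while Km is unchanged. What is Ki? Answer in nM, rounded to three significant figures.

1.29 nM

Noncompetitive: Vmax,app = Vmax/α with α = 1 + [I]/Ki.
α = Vmax/Vmax,app = 17.0/5.32 = 3.195.
Since α = 1 + [I]/Ki, [I]/Ki = 3.195 − 1 = 2.195 and Ki = 2.84/2.195 = 1.29 nM.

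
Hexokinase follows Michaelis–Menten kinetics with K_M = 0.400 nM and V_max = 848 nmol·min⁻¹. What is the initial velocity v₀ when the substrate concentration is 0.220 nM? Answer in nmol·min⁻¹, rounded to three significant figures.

v = Vmax·[S]/(Km + [S]) = 848 × 0.220 / (0.400 + 0.220)
  = 186.6 / 0.6200 = 301 nmol·min⁻¹.

301 nmol·min⁻¹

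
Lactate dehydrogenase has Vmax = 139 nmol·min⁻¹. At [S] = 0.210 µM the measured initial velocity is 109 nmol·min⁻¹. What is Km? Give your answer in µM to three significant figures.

v/Vmax = 109/139 = 0.7842 = [S]/(Km+[S]).
So Km + [S] = [S]/0.7842 = 0.2678 µM, giving Km = 0.2678 − 0.210 = 0.0578 µM.

0.0578 µM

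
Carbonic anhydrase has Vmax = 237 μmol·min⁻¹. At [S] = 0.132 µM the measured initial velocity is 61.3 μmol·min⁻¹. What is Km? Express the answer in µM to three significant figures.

0.378 µM

From v = Vmax[S]/(Km+[S]), Km = [S](Vmax − v)/v.
Km = 0.132 × (237 − 61.3) / 61.3 = 23.19/61.3 = 0.378 µM.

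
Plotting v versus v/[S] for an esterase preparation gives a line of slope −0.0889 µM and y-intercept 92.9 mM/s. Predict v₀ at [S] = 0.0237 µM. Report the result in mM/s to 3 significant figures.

19.6 mM/s

In the Eadie–Hofstee form v = Vmax − Km·(v/[S]), the slope is −Km and the intercept is Vmax, so Km = 0.0889 µM and Vmax = 92.9 mM/s.
v = 92.9 × 0.0237/(0.0889 + 0.0237) = 19.6 mM/s.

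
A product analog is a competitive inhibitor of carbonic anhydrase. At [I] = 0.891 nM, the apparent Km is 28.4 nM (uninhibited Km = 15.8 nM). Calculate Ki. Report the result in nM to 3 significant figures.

1.12 nM

Competitive: Km,app = α·Km with α = 1 + [I]/Ki.
α = Km,app/Km = 28.4/15.8 = 1.797.
Since α = 1 + [I]/Ki, [I]/Ki = 1.797 − 1 = 0.7975 and Ki = 0.891/0.7975 = 1.12 nM.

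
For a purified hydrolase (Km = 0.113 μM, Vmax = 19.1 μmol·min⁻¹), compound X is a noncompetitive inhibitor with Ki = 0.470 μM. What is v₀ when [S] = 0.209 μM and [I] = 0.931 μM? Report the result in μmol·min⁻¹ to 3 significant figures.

4.16 μmol·min⁻¹

With α = 1 + [I]/Ki = 1 + 0.931/0.470 = 2.981, the noncompetitive rate law is v = (Vmax/α)·[S] / (Km + [S]).
v = (19.1/2.981)×0.209 / (0.113 + 0.209) = 1.339/0.3220 = 4.16 μmol·min⁻¹.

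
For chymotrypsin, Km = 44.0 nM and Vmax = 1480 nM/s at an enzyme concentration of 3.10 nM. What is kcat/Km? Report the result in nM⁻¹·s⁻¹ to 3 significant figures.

kcat = Vmax/[E]total = 1480/3.10 = 477 s⁻¹.
kcat/Km = 477/44.0 = 10.9 nM⁻¹·s⁻¹.

10.9 nM⁻¹·s⁻¹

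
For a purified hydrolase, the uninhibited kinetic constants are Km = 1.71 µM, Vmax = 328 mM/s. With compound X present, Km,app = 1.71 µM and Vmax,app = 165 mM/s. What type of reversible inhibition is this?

noncompetitive

Vmax decreases (328 → 165 mM/s) while Km is unchanged — pure noncompetitive inhibition.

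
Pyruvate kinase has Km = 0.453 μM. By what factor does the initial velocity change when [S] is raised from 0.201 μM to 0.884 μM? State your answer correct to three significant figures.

The fractional saturations are [S]/(Km+[S]) = 0.201/0.6540 = 0.3073 and 0.884/1.337 = 0.6612.
v₂/v₁ is just their ratio: 0.6612/0.3073 = 2.15.

2.15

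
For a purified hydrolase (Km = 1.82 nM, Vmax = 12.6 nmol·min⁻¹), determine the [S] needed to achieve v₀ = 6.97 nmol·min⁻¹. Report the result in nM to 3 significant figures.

Rearranging v = Vmax[S]/(Km+[S]) gives [S] = Km·v/(Vmax − v).
[S] = 1.82 × 6.97 / (12.6 − 6.97) = 12.69/5.630 = 2.25 nM.

2.25 nM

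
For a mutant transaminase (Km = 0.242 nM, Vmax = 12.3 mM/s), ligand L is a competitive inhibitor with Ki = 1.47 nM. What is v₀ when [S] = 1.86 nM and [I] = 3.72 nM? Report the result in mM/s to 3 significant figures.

8.43 mM/s

With α = 1 + [I]/Ki = 1 + 3.72/1.47 = 3.531, the competitive rate law is v = Vmax[S] / (αKm + [S]).
v = 12.3×1.86 / (3.531×0.242 + 1.86) = 22.88/2.714 = 8.43 mM/s.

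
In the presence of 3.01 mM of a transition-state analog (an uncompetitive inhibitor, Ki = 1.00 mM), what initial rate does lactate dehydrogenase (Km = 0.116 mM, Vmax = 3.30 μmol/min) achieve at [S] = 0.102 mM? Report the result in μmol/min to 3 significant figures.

0.641 μmol/min

With α = 1 + [I]/Ki = 1 + 3.01/1.00 = 4.010, the uncompetitive rate law is v = (Vmax/α)·[S] / (Km/α + [S]).
v = (3.30/4.010)×0.102 / (0.116/4.010 + 0.102) = 0.08394/0.1309 = 0.641 μmol/min.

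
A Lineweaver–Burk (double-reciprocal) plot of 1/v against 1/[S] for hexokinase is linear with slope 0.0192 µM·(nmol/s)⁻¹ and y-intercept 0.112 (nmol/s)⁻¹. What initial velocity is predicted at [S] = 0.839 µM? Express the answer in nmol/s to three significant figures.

The y-intercept is 1/Vmax, so Vmax = 1/0.112 = 8.93 nmol/s.
The slope is Km/Vmax, so Km = 0.0192 × 8.93 = 0.171 µM.
Then v = 8.93 × 0.839/(0.171 + 0.839) = 7.41 nmol/s.

7.41 nmol/s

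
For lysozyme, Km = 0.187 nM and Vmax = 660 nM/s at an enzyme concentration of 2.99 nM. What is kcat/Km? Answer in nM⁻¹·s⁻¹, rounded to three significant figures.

kcat = Vmax/[E]total = 660/2.99 = 221 s⁻¹.
kcat/Km = 221/0.187 = 1180 nM⁻¹·s⁻¹.

1180 nM⁻¹·s⁻¹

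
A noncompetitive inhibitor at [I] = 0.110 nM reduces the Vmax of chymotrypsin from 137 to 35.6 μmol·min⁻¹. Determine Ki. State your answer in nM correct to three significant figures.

Noncompetitive: Vmax,app = Vmax/α with α = 1 + [I]/Ki.
α = Vmax/Vmax,app = 137/35.6 = 3.848.
Since α = 1 + [I]/Ki, [I]/Ki = 3.848 − 1 = 2.848 and Ki = 0.110/2.848 = 0.0386 nM.

0.0386 nM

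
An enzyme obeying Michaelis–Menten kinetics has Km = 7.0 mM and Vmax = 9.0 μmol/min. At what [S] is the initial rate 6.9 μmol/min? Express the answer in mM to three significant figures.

The required fractional saturation is v/Vmax = 6.9/9.0 = 0.7667.
Then [S]/(Km+[S]) = 0.7667 ⇒ [S] = 7.0 × 0.7667/(1 − 0.7667) = 23.0 mM.

23.0 mM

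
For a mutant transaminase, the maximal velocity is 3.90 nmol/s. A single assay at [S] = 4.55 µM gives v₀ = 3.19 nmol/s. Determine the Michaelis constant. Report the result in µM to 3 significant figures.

1.01 µM

v/Vmax = 3.19/3.90 = 0.8179 = [S]/(Km+[S]).
So Km + [S] = [S]/0.8179 = 5.563 µM, giving Km = 5.563 − 4.55 = 1.01 µM.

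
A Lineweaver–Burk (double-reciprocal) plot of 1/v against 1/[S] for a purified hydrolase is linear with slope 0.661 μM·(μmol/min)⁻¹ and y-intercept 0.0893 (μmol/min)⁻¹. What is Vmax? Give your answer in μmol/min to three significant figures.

The y-intercept of a Lineweaver–Burk plot equals 1/Vmax, so Vmax = 1/0.0893 = 11.2 μmol/min.

11.2 μmol/min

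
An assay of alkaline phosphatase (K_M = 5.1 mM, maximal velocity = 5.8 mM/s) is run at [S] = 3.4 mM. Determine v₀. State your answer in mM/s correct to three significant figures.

2.32 mM/s

[S]/(Km+[S]) = 3.4/8.500 = 0.4000, the fractional saturation.
v = 0.4000 × Vmax = 0.4000 × 5.8 = 2.32 mM/s.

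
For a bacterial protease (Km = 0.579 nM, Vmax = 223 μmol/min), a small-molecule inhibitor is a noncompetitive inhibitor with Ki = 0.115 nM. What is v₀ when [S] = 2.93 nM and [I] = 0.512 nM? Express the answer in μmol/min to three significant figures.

34.2 μmol/min

With α = 1 + [I]/Ki = 1 + 0.512/0.115 = 5.452, the noncompetitive rate law is v = (Vmax/α)·[S] / (Km + [S]).
v = (223/5.452)×2.93 / (0.579 + 2.93) = 119.8/3.509 = 34.2 μmol/min.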